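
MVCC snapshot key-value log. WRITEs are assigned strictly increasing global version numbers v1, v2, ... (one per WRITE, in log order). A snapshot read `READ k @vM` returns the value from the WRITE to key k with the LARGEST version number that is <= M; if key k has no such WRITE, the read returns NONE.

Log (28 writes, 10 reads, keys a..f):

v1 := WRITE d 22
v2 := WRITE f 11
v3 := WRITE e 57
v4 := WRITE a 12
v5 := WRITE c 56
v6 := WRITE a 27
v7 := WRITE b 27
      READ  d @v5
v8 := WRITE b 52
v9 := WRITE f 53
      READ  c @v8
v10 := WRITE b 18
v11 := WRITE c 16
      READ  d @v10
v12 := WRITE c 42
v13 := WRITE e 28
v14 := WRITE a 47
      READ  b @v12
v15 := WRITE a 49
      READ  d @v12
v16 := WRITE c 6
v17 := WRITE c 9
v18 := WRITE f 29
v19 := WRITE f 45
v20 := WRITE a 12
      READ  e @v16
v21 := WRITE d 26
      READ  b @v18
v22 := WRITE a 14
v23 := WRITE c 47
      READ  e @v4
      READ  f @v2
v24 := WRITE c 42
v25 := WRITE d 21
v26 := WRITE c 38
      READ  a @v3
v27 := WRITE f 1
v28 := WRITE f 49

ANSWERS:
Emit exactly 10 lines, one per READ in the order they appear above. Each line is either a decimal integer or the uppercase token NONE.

v1: WRITE d=22  (d history now [(1, 22)])
v2: WRITE f=11  (f history now [(2, 11)])
v3: WRITE e=57  (e history now [(3, 57)])
v4: WRITE a=12  (a history now [(4, 12)])
v5: WRITE c=56  (c history now [(5, 56)])
v6: WRITE a=27  (a history now [(4, 12), (6, 27)])
v7: WRITE b=27  (b history now [(7, 27)])
READ d @v5: history=[(1, 22)] -> pick v1 -> 22
v8: WRITE b=52  (b history now [(7, 27), (8, 52)])
v9: WRITE f=53  (f history now [(2, 11), (9, 53)])
READ c @v8: history=[(5, 56)] -> pick v5 -> 56
v10: WRITE b=18  (b history now [(7, 27), (8, 52), (10, 18)])
v11: WRITE c=16  (c history now [(5, 56), (11, 16)])
READ d @v10: history=[(1, 22)] -> pick v1 -> 22
v12: WRITE c=42  (c history now [(5, 56), (11, 16), (12, 42)])
v13: WRITE e=28  (e history now [(3, 57), (13, 28)])
v14: WRITE a=47  (a history now [(4, 12), (6, 27), (14, 47)])
READ b @v12: history=[(7, 27), (8, 52), (10, 18)] -> pick v10 -> 18
v15: WRITE a=49  (a history now [(4, 12), (6, 27), (14, 47), (15, 49)])
READ d @v12: history=[(1, 22)] -> pick v1 -> 22
v16: WRITE c=6  (c history now [(5, 56), (11, 16), (12, 42), (16, 6)])
v17: WRITE c=9  (c history now [(5, 56), (11, 16), (12, 42), (16, 6), (17, 9)])
v18: WRITE f=29  (f history now [(2, 11), (9, 53), (18, 29)])
v19: WRITE f=45  (f history now [(2, 11), (9, 53), (18, 29), (19, 45)])
v20: WRITE a=12  (a history now [(4, 12), (6, 27), (14, 47), (15, 49), (20, 12)])
READ e @v16: history=[(3, 57), (13, 28)] -> pick v13 -> 28
v21: WRITE d=26  (d history now [(1, 22), (21, 26)])
READ b @v18: history=[(7, 27), (8, 52), (10, 18)] -> pick v10 -> 18
v22: WRITE a=14  (a history now [(4, 12), (6, 27), (14, 47), (15, 49), (20, 12), (22, 14)])
v23: WRITE c=47  (c history now [(5, 56), (11, 16), (12, 42), (16, 6), (17, 9), (23, 47)])
READ e @v4: history=[(3, 57), (13, 28)] -> pick v3 -> 57
READ f @v2: history=[(2, 11), (9, 53), (18, 29), (19, 45)] -> pick v2 -> 11
v24: WRITE c=42  (c history now [(5, 56), (11, 16), (12, 42), (16, 6), (17, 9), (23, 47), (24, 42)])
v25: WRITE d=21  (d history now [(1, 22), (21, 26), (25, 21)])
v26: WRITE c=38  (c history now [(5, 56), (11, 16), (12, 42), (16, 6), (17, 9), (23, 47), (24, 42), (26, 38)])
READ a @v3: history=[(4, 12), (6, 27), (14, 47), (15, 49), (20, 12), (22, 14)] -> no version <= 3 -> NONE
v27: WRITE f=1  (f history now [(2, 11), (9, 53), (18, 29), (19, 45), (27, 1)])
v28: WRITE f=49  (f history now [(2, 11), (9, 53), (18, 29), (19, 45), (27, 1), (28, 49)])

Answer: 22
56
22
18
22
28
18
57
11
NONE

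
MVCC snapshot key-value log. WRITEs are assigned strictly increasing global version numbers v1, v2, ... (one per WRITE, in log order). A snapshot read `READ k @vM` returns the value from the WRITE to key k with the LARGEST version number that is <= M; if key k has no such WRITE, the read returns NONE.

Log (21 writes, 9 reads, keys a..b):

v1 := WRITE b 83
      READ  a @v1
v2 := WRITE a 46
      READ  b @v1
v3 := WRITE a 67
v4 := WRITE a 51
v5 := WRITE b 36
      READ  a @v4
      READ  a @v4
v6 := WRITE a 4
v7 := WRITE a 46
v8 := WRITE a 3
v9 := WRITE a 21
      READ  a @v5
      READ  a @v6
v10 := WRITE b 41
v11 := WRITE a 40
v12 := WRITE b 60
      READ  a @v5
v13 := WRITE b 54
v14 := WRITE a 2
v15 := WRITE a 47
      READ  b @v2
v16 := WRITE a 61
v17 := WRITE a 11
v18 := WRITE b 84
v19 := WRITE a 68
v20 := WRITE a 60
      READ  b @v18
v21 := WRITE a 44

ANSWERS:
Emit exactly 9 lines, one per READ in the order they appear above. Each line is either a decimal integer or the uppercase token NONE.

v1: WRITE b=83  (b history now [(1, 83)])
READ a @v1: history=[] -> no version <= 1 -> NONE
v2: WRITE a=46  (a history now [(2, 46)])
READ b @v1: history=[(1, 83)] -> pick v1 -> 83
v3: WRITE a=67  (a history now [(2, 46), (3, 67)])
v4: WRITE a=51  (a history now [(2, 46), (3, 67), (4, 51)])
v5: WRITE b=36  (b history now [(1, 83), (5, 36)])
READ a @v4: history=[(2, 46), (3, 67), (4, 51)] -> pick v4 -> 51
READ a @v4: history=[(2, 46), (3, 67), (4, 51)] -> pick v4 -> 51
v6: WRITE a=4  (a history now [(2, 46), (3, 67), (4, 51), (6, 4)])
v7: WRITE a=46  (a history now [(2, 46), (3, 67), (4, 51), (6, 4), (7, 46)])
v8: WRITE a=3  (a history now [(2, 46), (3, 67), (4, 51), (6, 4), (7, 46), (8, 3)])
v9: WRITE a=21  (a history now [(2, 46), (3, 67), (4, 51), (6, 4), (7, 46), (8, 3), (9, 21)])
READ a @v5: history=[(2, 46), (3, 67), (4, 51), (6, 4), (7, 46), (8, 3), (9, 21)] -> pick v4 -> 51
READ a @v6: history=[(2, 46), (3, 67), (4, 51), (6, 4), (7, 46), (8, 3), (9, 21)] -> pick v6 -> 4
v10: WRITE b=41  (b history now [(1, 83), (5, 36), (10, 41)])
v11: WRITE a=40  (a history now [(2, 46), (3, 67), (4, 51), (6, 4), (7, 46), (8, 3), (9, 21), (11, 40)])
v12: WRITE b=60  (b history now [(1, 83), (5, 36), (10, 41), (12, 60)])
READ a @v5: history=[(2, 46), (3, 67), (4, 51), (6, 4), (7, 46), (8, 3), (9, 21), (11, 40)] -> pick v4 -> 51
v13: WRITE b=54  (b history now [(1, 83), (5, 36), (10, 41), (12, 60), (13, 54)])
v14: WRITE a=2  (a history now [(2, 46), (3, 67), (4, 51), (6, 4), (7, 46), (8, 3), (9, 21), (11, 40), (14, 2)])
v15: WRITE a=47  (a history now [(2, 46), (3, 67), (4, 51), (6, 4), (7, 46), (8, 3), (9, 21), (11, 40), (14, 2), (15, 47)])
READ b @v2: history=[(1, 83), (5, 36), (10, 41), (12, 60), (13, 54)] -> pick v1 -> 83
v16: WRITE a=61  (a history now [(2, 46), (3, 67), (4, 51), (6, 4), (7, 46), (8, 3), (9, 21), (11, 40), (14, 2), (15, 47), (16, 61)])
v17: WRITE a=11  (a history now [(2, 46), (3, 67), (4, 51), (6, 4), (7, 46), (8, 3), (9, 21), (11, 40), (14, 2), (15, 47), (16, 61), (17, 11)])
v18: WRITE b=84  (b history now [(1, 83), (5, 36), (10, 41), (12, 60), (13, 54), (18, 84)])
v19: WRITE a=68  (a history now [(2, 46), (3, 67), (4, 51), (6, 4), (7, 46), (8, 3), (9, 21), (11, 40), (14, 2), (15, 47), (16, 61), (17, 11), (19, 68)])
v20: WRITE a=60  (a history now [(2, 46), (3, 67), (4, 51), (6, 4), (7, 46), (8, 3), (9, 21), (11, 40), (14, 2), (15, 47), (16, 61), (17, 11), (19, 68), (20, 60)])
READ b @v18: history=[(1, 83), (5, 36), (10, 41), (12, 60), (13, 54), (18, 84)] -> pick v18 -> 84
v21: WRITE a=44  (a history now [(2, 46), (3, 67), (4, 51), (6, 4), (7, 46), (8, 3), (9, 21), (11, 40), (14, 2), (15, 47), (16, 61), (17, 11), (19, 68), (20, 60), (21, 44)])

Answer: NONE
83
51
51
51
4
51
83
84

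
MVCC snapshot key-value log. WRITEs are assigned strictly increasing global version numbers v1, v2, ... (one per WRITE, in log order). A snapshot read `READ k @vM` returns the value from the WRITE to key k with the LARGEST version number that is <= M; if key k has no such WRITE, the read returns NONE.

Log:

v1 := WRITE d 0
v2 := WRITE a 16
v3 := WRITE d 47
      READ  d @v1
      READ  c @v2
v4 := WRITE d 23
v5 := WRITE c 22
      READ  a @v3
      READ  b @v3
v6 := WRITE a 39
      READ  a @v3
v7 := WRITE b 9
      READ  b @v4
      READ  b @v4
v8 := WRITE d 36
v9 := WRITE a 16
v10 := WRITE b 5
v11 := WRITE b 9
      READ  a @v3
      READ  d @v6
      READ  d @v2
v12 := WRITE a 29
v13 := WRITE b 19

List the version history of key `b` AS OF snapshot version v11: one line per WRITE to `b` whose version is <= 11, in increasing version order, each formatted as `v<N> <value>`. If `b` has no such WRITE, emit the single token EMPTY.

Scan writes for key=b with version <= 11:
  v1 WRITE d 0 -> skip
  v2 WRITE a 16 -> skip
  v3 WRITE d 47 -> skip
  v4 WRITE d 23 -> skip
  v5 WRITE c 22 -> skip
  v6 WRITE a 39 -> skip
  v7 WRITE b 9 -> keep
  v8 WRITE d 36 -> skip
  v9 WRITE a 16 -> skip
  v10 WRITE b 5 -> keep
  v11 WRITE b 9 -> keep
  v12 WRITE a 29 -> skip
  v13 WRITE b 19 -> drop (> snap)
Collected: [(7, 9), (10, 5), (11, 9)]

Answer: v7 9
v10 5
v11 9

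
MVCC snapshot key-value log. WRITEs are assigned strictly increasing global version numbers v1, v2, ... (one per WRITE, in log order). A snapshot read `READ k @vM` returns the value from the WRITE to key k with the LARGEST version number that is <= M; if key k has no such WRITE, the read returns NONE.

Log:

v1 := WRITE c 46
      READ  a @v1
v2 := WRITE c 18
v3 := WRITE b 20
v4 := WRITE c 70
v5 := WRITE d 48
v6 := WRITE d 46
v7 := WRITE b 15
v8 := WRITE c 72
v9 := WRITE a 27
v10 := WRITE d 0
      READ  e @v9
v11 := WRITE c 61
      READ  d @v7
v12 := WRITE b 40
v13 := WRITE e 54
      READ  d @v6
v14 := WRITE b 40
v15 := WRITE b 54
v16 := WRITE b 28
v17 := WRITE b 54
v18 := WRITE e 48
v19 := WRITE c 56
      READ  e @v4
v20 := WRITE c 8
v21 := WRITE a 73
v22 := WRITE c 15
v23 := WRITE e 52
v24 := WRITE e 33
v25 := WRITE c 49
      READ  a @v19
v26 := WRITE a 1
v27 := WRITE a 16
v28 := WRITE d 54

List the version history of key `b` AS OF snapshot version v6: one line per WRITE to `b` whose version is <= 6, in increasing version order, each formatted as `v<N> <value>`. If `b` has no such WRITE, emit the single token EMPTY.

Scan writes for key=b with version <= 6:
  v1 WRITE c 46 -> skip
  v2 WRITE c 18 -> skip
  v3 WRITE b 20 -> keep
  v4 WRITE c 70 -> skip
  v5 WRITE d 48 -> skip
  v6 WRITE d 46 -> skip
  v7 WRITE b 15 -> drop (> snap)
  v8 WRITE c 72 -> skip
  v9 WRITE a 27 -> skip
  v10 WRITE d 0 -> skip
  v11 WRITE c 61 -> skip
  v12 WRITE b 40 -> drop (> snap)
  v13 WRITE e 54 -> skip
  v14 WRITE b 40 -> drop (> snap)
  v15 WRITE b 54 -> drop (> snap)
  v16 WRITE b 28 -> drop (> snap)
  v17 WRITE b 54 -> drop (> snap)
  v18 WRITE e 48 -> skip
  v19 WRITE c 56 -> skip
  v20 WRITE c 8 -> skip
  v21 WRITE a 73 -> skip
  v22 WRITE c 15 -> skip
  v23 WRITE e 52 -> skip
  v24 WRITE e 33 -> skip
  v25 WRITE c 49 -> skip
  v26 WRITE a 1 -> skip
  v27 WRITE a 16 -> skip
  v28 WRITE d 54 -> skip
Collected: [(3, 20)]

Answer: v3 20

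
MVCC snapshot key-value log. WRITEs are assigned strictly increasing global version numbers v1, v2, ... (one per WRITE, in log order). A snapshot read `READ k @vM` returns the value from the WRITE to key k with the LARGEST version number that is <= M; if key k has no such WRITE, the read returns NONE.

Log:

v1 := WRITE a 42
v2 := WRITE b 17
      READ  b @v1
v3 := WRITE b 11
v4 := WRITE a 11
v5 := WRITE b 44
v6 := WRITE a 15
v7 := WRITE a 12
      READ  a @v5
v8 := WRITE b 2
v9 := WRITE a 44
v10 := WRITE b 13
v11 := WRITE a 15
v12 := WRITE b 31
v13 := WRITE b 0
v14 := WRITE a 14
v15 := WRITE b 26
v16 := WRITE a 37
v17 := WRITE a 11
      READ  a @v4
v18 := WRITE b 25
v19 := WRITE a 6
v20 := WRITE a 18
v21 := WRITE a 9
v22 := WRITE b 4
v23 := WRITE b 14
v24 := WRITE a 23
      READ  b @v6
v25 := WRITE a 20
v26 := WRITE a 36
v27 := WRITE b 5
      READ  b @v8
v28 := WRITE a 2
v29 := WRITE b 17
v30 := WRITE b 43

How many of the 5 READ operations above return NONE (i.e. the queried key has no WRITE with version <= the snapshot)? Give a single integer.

Answer: 1

Derivation:
v1: WRITE a=42  (a history now [(1, 42)])
v2: WRITE b=17  (b history now [(2, 17)])
READ b @v1: history=[(2, 17)] -> no version <= 1 -> NONE
v3: WRITE b=11  (b history now [(2, 17), (3, 11)])
v4: WRITE a=11  (a history now [(1, 42), (4, 11)])
v5: WRITE b=44  (b history now [(2, 17), (3, 11), (5, 44)])
v6: WRITE a=15  (a history now [(1, 42), (4, 11), (6, 15)])
v7: WRITE a=12  (a history now [(1, 42), (4, 11), (6, 15), (7, 12)])
READ a @v5: history=[(1, 42), (4, 11), (6, 15), (7, 12)] -> pick v4 -> 11
v8: WRITE b=2  (b history now [(2, 17), (3, 11), (5, 44), (8, 2)])
v9: WRITE a=44  (a history now [(1, 42), (4, 11), (6, 15), (7, 12), (9, 44)])
v10: WRITE b=13  (b history now [(2, 17), (3, 11), (5, 44), (8, 2), (10, 13)])
v11: WRITE a=15  (a history now [(1, 42), (4, 11), (6, 15), (7, 12), (9, 44), (11, 15)])
v12: WRITE b=31  (b history now [(2, 17), (3, 11), (5, 44), (8, 2), (10, 13), (12, 31)])
v13: WRITE b=0  (b history now [(2, 17), (3, 11), (5, 44), (8, 2), (10, 13), (12, 31), (13, 0)])
v14: WRITE a=14  (a history now [(1, 42), (4, 11), (6, 15), (7, 12), (9, 44), (11, 15), (14, 14)])
v15: WRITE b=26  (b history now [(2, 17), (3, 11), (5, 44), (8, 2), (10, 13), (12, 31), (13, 0), (15, 26)])
v16: WRITE a=37  (a history now [(1, 42), (4, 11), (6, 15), (7, 12), (9, 44), (11, 15), (14, 14), (16, 37)])
v17: WRITE a=11  (a history now [(1, 42), (4, 11), (6, 15), (7, 12), (9, 44), (11, 15), (14, 14), (16, 37), (17, 11)])
READ a @v4: history=[(1, 42), (4, 11), (6, 15), (7, 12), (9, 44), (11, 15), (14, 14), (16, 37), (17, 11)] -> pick v4 -> 11
v18: WRITE b=25  (b history now [(2, 17), (3, 11), (5, 44), (8, 2), (10, 13), (12, 31), (13, 0), (15, 26), (18, 25)])
v19: WRITE a=6  (a history now [(1, 42), (4, 11), (6, 15), (7, 12), (9, 44), (11, 15), (14, 14), (16, 37), (17, 11), (19, 6)])
v20: WRITE a=18  (a history now [(1, 42), (4, 11), (6, 15), (7, 12), (9, 44), (11, 15), (14, 14), (16, 37), (17, 11), (19, 6), (20, 18)])
v21: WRITE a=9  (a history now [(1, 42), (4, 11), (6, 15), (7, 12), (9, 44), (11, 15), (14, 14), (16, 37), (17, 11), (19, 6), (20, 18), (21, 9)])
v22: WRITE b=4  (b history now [(2, 17), (3, 11), (5, 44), (8, 2), (10, 13), (12, 31), (13, 0), (15, 26), (18, 25), (22, 4)])
v23: WRITE b=14  (b history now [(2, 17), (3, 11), (5, 44), (8, 2), (10, 13), (12, 31), (13, 0), (15, 26), (18, 25), (22, 4), (23, 14)])
v24: WRITE a=23  (a history now [(1, 42), (4, 11), (6, 15), (7, 12), (9, 44), (11, 15), (14, 14), (16, 37), (17, 11), (19, 6), (20, 18), (21, 9), (24, 23)])
READ b @v6: history=[(2, 17), (3, 11), (5, 44), (8, 2), (10, 13), (12, 31), (13, 0), (15, 26), (18, 25), (22, 4), (23, 14)] -> pick v5 -> 44
v25: WRITE a=20  (a history now [(1, 42), (4, 11), (6, 15), (7, 12), (9, 44), (11, 15), (14, 14), (16, 37), (17, 11), (19, 6), (20, 18), (21, 9), (24, 23), (25, 20)])
v26: WRITE a=36  (a history now [(1, 42), (4, 11), (6, 15), (7, 12), (9, 44), (11, 15), (14, 14), (16, 37), (17, 11), (19, 6), (20, 18), (21, 9), (24, 23), (25, 20), (26, 36)])
v27: WRITE b=5  (b history now [(2, 17), (3, 11), (5, 44), (8, 2), (10, 13), (12, 31), (13, 0), (15, 26), (18, 25), (22, 4), (23, 14), (27, 5)])
READ b @v8: history=[(2, 17), (3, 11), (5, 44), (8, 2), (10, 13), (12, 31), (13, 0), (15, 26), (18, 25), (22, 4), (23, 14), (27, 5)] -> pick v8 -> 2
v28: WRITE a=2  (a history now [(1, 42), (4, 11), (6, 15), (7, 12), (9, 44), (11, 15), (14, 14), (16, 37), (17, 11), (19, 6), (20, 18), (21, 9), (24, 23), (25, 20), (26, 36), (28, 2)])
v29: WRITE b=17  (b history now [(2, 17), (3, 11), (5, 44), (8, 2), (10, 13), (12, 31), (13, 0), (15, 26), (18, 25), (22, 4), (23, 14), (27, 5), (29, 17)])
v30: WRITE b=43  (b history now [(2, 17), (3, 11), (5, 44), (8, 2), (10, 13), (12, 31), (13, 0), (15, 26), (18, 25), (22, 4), (23, 14), (27, 5), (29, 17), (30, 43)])
Read results in order: ['NONE', '11', '11', '44', '2']
NONE count = 1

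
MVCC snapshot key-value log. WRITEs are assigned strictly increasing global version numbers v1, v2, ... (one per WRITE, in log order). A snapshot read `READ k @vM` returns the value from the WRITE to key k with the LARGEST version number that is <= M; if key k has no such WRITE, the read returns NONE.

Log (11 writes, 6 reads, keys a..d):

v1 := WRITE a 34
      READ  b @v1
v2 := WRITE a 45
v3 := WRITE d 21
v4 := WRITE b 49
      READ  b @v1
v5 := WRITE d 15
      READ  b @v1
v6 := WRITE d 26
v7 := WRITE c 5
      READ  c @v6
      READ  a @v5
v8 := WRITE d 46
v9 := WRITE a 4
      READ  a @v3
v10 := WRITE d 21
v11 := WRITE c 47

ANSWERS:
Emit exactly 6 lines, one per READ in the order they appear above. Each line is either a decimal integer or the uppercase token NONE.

v1: WRITE a=34  (a history now [(1, 34)])
READ b @v1: history=[] -> no version <= 1 -> NONE
v2: WRITE a=45  (a history now [(1, 34), (2, 45)])
v3: WRITE d=21  (d history now [(3, 21)])
v4: WRITE b=49  (b history now [(4, 49)])
READ b @v1: history=[(4, 49)] -> no version <= 1 -> NONE
v5: WRITE d=15  (d history now [(3, 21), (5, 15)])
READ b @v1: history=[(4, 49)] -> no version <= 1 -> NONE
v6: WRITE d=26  (d history now [(3, 21), (5, 15), (6, 26)])
v7: WRITE c=5  (c history now [(7, 5)])
READ c @v6: history=[(7, 5)] -> no version <= 6 -> NONE
READ a @v5: history=[(1, 34), (2, 45)] -> pick v2 -> 45
v8: WRITE d=46  (d history now [(3, 21), (5, 15), (6, 26), (8, 46)])
v9: WRITE a=4  (a history now [(1, 34), (2, 45), (9, 4)])
READ a @v3: history=[(1, 34), (2, 45), (9, 4)] -> pick v2 -> 45
v10: WRITE d=21  (d history now [(3, 21), (5, 15), (6, 26), (8, 46), (10, 21)])
v11: WRITE c=47  (c history now [(7, 5), (11, 47)])

Answer: NONE
NONE
NONE
NONE
45
45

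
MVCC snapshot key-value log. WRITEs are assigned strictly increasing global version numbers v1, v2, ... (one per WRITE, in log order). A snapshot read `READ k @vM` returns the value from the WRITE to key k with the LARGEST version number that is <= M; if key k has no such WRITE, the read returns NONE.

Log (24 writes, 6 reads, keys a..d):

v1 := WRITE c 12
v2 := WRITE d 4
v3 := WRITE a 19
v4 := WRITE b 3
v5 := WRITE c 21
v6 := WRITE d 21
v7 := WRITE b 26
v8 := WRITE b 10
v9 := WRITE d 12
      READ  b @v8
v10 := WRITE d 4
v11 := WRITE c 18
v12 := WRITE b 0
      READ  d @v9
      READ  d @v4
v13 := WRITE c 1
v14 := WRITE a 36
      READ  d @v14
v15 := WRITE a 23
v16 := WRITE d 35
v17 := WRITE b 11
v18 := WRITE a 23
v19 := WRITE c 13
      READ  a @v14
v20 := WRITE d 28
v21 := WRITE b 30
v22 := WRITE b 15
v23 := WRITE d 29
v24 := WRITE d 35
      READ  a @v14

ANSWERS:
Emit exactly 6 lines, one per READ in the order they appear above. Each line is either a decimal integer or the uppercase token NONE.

Answer: 10
12
4
4
36
36

Derivation:
v1: WRITE c=12  (c history now [(1, 12)])
v2: WRITE d=4  (d history now [(2, 4)])
v3: WRITE a=19  (a history now [(3, 19)])
v4: WRITE b=3  (b history now [(4, 3)])
v5: WRITE c=21  (c history now [(1, 12), (5, 21)])
v6: WRITE d=21  (d history now [(2, 4), (6, 21)])
v7: WRITE b=26  (b history now [(4, 3), (7, 26)])
v8: WRITE b=10  (b history now [(4, 3), (7, 26), (8, 10)])
v9: WRITE d=12  (d history now [(2, 4), (6, 21), (9, 12)])
READ b @v8: history=[(4, 3), (7, 26), (8, 10)] -> pick v8 -> 10
v10: WRITE d=4  (d history now [(2, 4), (6, 21), (9, 12), (10, 4)])
v11: WRITE c=18  (c history now [(1, 12), (5, 21), (11, 18)])
v12: WRITE b=0  (b history now [(4, 3), (7, 26), (8, 10), (12, 0)])
READ d @v9: history=[(2, 4), (6, 21), (9, 12), (10, 4)] -> pick v9 -> 12
READ d @v4: history=[(2, 4), (6, 21), (9, 12), (10, 4)] -> pick v2 -> 4
v13: WRITE c=1  (c history now [(1, 12), (5, 21), (11, 18), (13, 1)])
v14: WRITE a=36  (a history now [(3, 19), (14, 36)])
READ d @v14: history=[(2, 4), (6, 21), (9, 12), (10, 4)] -> pick v10 -> 4
v15: WRITE a=23  (a history now [(3, 19), (14, 36), (15, 23)])
v16: WRITE d=35  (d history now [(2, 4), (6, 21), (9, 12), (10, 4), (16, 35)])
v17: WRITE b=11  (b history now [(4, 3), (7, 26), (8, 10), (12, 0), (17, 11)])
v18: WRITE a=23  (a history now [(3, 19), (14, 36), (15, 23), (18, 23)])
v19: WRITE c=13  (c history now [(1, 12), (5, 21), (11, 18), (13, 1), (19, 13)])
READ a @v14: history=[(3, 19), (14, 36), (15, 23), (18, 23)] -> pick v14 -> 36
v20: WRITE d=28  (d history now [(2, 4), (6, 21), (9, 12), (10, 4), (16, 35), (20, 28)])
v21: WRITE b=30  (b history now [(4, 3), (7, 26), (8, 10), (12, 0), (17, 11), (21, 30)])
v22: WRITE b=15  (b history now [(4, 3), (7, 26), (8, 10), (12, 0), (17, 11), (21, 30), (22, 15)])
v23: WRITE d=29  (d history now [(2, 4), (6, 21), (9, 12), (10, 4), (16, 35), (20, 28), (23, 29)])
v24: WRITE d=35  (d history now [(2, 4), (6, 21), (9, 12), (10, 4), (16, 35), (20, 28), (23, 29), (24, 35)])
READ a @v14: history=[(3, 19), (14, 36), (15, 23), (18, 23)] -> pick v14 -> 36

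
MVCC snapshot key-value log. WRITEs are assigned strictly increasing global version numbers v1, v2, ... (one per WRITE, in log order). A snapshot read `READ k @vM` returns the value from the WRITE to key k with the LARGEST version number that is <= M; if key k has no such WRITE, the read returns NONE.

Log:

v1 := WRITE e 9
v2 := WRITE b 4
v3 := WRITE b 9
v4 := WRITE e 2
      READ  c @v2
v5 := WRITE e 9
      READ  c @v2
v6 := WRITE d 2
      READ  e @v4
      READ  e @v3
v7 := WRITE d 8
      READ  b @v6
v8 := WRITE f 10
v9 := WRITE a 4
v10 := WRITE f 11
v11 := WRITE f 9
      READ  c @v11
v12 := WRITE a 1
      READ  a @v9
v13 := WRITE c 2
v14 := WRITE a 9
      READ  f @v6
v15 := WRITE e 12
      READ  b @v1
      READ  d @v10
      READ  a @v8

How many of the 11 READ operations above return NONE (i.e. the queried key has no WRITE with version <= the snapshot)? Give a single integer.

Answer: 6

Derivation:
v1: WRITE e=9  (e history now [(1, 9)])
v2: WRITE b=4  (b history now [(2, 4)])
v3: WRITE b=9  (b history now [(2, 4), (3, 9)])
v4: WRITE e=2  (e history now [(1, 9), (4, 2)])
READ c @v2: history=[] -> no version <= 2 -> NONE
v5: WRITE e=9  (e history now [(1, 9), (4, 2), (5, 9)])
READ c @v2: history=[] -> no version <= 2 -> NONE
v6: WRITE d=2  (d history now [(6, 2)])
READ e @v4: history=[(1, 9), (4, 2), (5, 9)] -> pick v4 -> 2
READ e @v3: history=[(1, 9), (4, 2), (5, 9)] -> pick v1 -> 9
v7: WRITE d=8  (d history now [(6, 2), (7, 8)])
READ b @v6: history=[(2, 4), (3, 9)] -> pick v3 -> 9
v8: WRITE f=10  (f history now [(8, 10)])
v9: WRITE a=4  (a history now [(9, 4)])
v10: WRITE f=11  (f history now [(8, 10), (10, 11)])
v11: WRITE f=9  (f history now [(8, 10), (10, 11), (11, 9)])
READ c @v11: history=[] -> no version <= 11 -> NONE
v12: WRITE a=1  (a history now [(9, 4), (12, 1)])
READ a @v9: history=[(9, 4), (12, 1)] -> pick v9 -> 4
v13: WRITE c=2  (c history now [(13, 2)])
v14: WRITE a=9  (a history now [(9, 4), (12, 1), (14, 9)])
READ f @v6: history=[(8, 10), (10, 11), (11, 9)] -> no version <= 6 -> NONE
v15: WRITE e=12  (e history now [(1, 9), (4, 2), (5, 9), (15, 12)])
READ b @v1: history=[(2, 4), (3, 9)] -> no version <= 1 -> NONE
READ d @v10: history=[(6, 2), (7, 8)] -> pick v7 -> 8
READ a @v8: history=[(9, 4), (12, 1), (14, 9)] -> no version <= 8 -> NONE
Read results in order: ['NONE', 'NONE', '2', '9', '9', 'NONE', '4', 'NONE', 'NONE', '8', 'NONE']
NONE count = 6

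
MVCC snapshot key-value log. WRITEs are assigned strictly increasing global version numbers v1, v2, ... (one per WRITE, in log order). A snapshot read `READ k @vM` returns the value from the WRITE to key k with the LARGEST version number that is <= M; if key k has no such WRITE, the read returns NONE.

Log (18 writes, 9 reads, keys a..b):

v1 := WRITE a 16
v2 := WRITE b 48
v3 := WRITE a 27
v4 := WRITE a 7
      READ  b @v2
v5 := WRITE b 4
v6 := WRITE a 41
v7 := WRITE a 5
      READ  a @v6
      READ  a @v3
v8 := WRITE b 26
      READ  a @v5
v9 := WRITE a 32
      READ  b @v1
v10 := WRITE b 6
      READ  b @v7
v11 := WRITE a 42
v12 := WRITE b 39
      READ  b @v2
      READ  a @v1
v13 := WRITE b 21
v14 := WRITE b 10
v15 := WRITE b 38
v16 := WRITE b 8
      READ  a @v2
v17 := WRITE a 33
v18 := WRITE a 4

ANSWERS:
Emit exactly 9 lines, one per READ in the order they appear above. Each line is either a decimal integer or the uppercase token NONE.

v1: WRITE a=16  (a history now [(1, 16)])
v2: WRITE b=48  (b history now [(2, 48)])
v3: WRITE a=27  (a history now [(1, 16), (3, 27)])
v4: WRITE a=7  (a history now [(1, 16), (3, 27), (4, 7)])
READ b @v2: history=[(2, 48)] -> pick v2 -> 48
v5: WRITE b=4  (b history now [(2, 48), (5, 4)])
v6: WRITE a=41  (a history now [(1, 16), (3, 27), (4, 7), (6, 41)])
v7: WRITE a=5  (a history now [(1, 16), (3, 27), (4, 7), (6, 41), (7, 5)])
READ a @v6: history=[(1, 16), (3, 27), (4, 7), (6, 41), (7, 5)] -> pick v6 -> 41
READ a @v3: history=[(1, 16), (3, 27), (4, 7), (6, 41), (7, 5)] -> pick v3 -> 27
v8: WRITE b=26  (b history now [(2, 48), (5, 4), (8, 26)])
READ a @v5: history=[(1, 16), (3, 27), (4, 7), (6, 41), (7, 5)] -> pick v4 -> 7
v9: WRITE a=32  (a history now [(1, 16), (3, 27), (4, 7), (6, 41), (7, 5), (9, 32)])
READ b @v1: history=[(2, 48), (5, 4), (8, 26)] -> no version <= 1 -> NONE
v10: WRITE b=6  (b history now [(2, 48), (5, 4), (8, 26), (10, 6)])
READ b @v7: history=[(2, 48), (5, 4), (8, 26), (10, 6)] -> pick v5 -> 4
v11: WRITE a=42  (a history now [(1, 16), (3, 27), (4, 7), (6, 41), (7, 5), (9, 32), (11, 42)])
v12: WRITE b=39  (b history now [(2, 48), (5, 4), (8, 26), (10, 6), (12, 39)])
READ b @v2: history=[(2, 48), (5, 4), (8, 26), (10, 6), (12, 39)] -> pick v2 -> 48
READ a @v1: history=[(1, 16), (3, 27), (4, 7), (6, 41), (7, 5), (9, 32), (11, 42)] -> pick v1 -> 16
v13: WRITE b=21  (b history now [(2, 48), (5, 4), (8, 26), (10, 6), (12, 39), (13, 21)])
v14: WRITE b=10  (b history now [(2, 48), (5, 4), (8, 26), (10, 6), (12, 39), (13, 21), (14, 10)])
v15: WRITE b=38  (b history now [(2, 48), (5, 4), (8, 26), (10, 6), (12, 39), (13, 21), (14, 10), (15, 38)])
v16: WRITE b=8  (b history now [(2, 48), (5, 4), (8, 26), (10, 6), (12, 39), (13, 21), (14, 10), (15, 38), (16, 8)])
READ a @v2: history=[(1, 16), (3, 27), (4, 7), (6, 41), (7, 5), (9, 32), (11, 42)] -> pick v1 -> 16
v17: WRITE a=33  (a history now [(1, 16), (3, 27), (4, 7), (6, 41), (7, 5), (9, 32), (11, 42), (17, 33)])
v18: WRITE a=4  (a history now [(1, 16), (3, 27), (4, 7), (6, 41), (7, 5), (9, 32), (11, 42), (17, 33), (18, 4)])

Answer: 48
41
27
7
NONE
4
48
16
16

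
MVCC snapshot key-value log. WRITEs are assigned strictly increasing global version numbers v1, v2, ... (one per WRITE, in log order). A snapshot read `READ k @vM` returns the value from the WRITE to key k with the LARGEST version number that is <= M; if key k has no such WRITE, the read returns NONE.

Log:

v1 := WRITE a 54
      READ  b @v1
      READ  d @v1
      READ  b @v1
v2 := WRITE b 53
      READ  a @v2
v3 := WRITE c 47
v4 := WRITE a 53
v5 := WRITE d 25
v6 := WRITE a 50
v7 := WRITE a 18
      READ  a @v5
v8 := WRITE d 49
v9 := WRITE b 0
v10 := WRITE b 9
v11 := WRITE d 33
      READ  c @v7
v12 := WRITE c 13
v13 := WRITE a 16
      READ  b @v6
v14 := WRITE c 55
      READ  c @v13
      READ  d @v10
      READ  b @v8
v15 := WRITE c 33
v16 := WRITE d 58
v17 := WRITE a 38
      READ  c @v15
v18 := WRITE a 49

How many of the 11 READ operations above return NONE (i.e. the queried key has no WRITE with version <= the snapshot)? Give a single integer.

Answer: 3

Derivation:
v1: WRITE a=54  (a history now [(1, 54)])
READ b @v1: history=[] -> no version <= 1 -> NONE
READ d @v1: history=[] -> no version <= 1 -> NONE
READ b @v1: history=[] -> no version <= 1 -> NONE
v2: WRITE b=53  (b history now [(2, 53)])
READ a @v2: history=[(1, 54)] -> pick v1 -> 54
v3: WRITE c=47  (c history now [(3, 47)])
v4: WRITE a=53  (a history now [(1, 54), (4, 53)])
v5: WRITE d=25  (d history now [(5, 25)])
v6: WRITE a=50  (a history now [(1, 54), (4, 53), (6, 50)])
v7: WRITE a=18  (a history now [(1, 54), (4, 53), (6, 50), (7, 18)])
READ a @v5: history=[(1, 54), (4, 53), (6, 50), (7, 18)] -> pick v4 -> 53
v8: WRITE d=49  (d history now [(5, 25), (8, 49)])
v9: WRITE b=0  (b history now [(2, 53), (9, 0)])
v10: WRITE b=9  (b history now [(2, 53), (9, 0), (10, 9)])
v11: WRITE d=33  (d history now [(5, 25), (8, 49), (11, 33)])
READ c @v7: history=[(3, 47)] -> pick v3 -> 47
v12: WRITE c=13  (c history now [(3, 47), (12, 13)])
v13: WRITE a=16  (a history now [(1, 54), (4, 53), (6, 50), (7, 18), (13, 16)])
READ b @v6: history=[(2, 53), (9, 0), (10, 9)] -> pick v2 -> 53
v14: WRITE c=55  (c history now [(3, 47), (12, 13), (14, 55)])
READ c @v13: history=[(3, 47), (12, 13), (14, 55)] -> pick v12 -> 13
READ d @v10: history=[(5, 25), (8, 49), (11, 33)] -> pick v8 -> 49
READ b @v8: history=[(2, 53), (9, 0), (10, 9)] -> pick v2 -> 53
v15: WRITE c=33  (c history now [(3, 47), (12, 13), (14, 55), (15, 33)])
v16: WRITE d=58  (d history now [(5, 25), (8, 49), (11, 33), (16, 58)])
v17: WRITE a=38  (a history now [(1, 54), (4, 53), (6, 50), (7, 18), (13, 16), (17, 38)])
READ c @v15: history=[(3, 47), (12, 13), (14, 55), (15, 33)] -> pick v15 -> 33
v18: WRITE a=49  (a history now [(1, 54), (4, 53), (6, 50), (7, 18), (13, 16), (17, 38), (18, 49)])
Read results in order: ['NONE', 'NONE', 'NONE', '54', '53', '47', '53', '13', '49', '53', '33']
NONE count = 3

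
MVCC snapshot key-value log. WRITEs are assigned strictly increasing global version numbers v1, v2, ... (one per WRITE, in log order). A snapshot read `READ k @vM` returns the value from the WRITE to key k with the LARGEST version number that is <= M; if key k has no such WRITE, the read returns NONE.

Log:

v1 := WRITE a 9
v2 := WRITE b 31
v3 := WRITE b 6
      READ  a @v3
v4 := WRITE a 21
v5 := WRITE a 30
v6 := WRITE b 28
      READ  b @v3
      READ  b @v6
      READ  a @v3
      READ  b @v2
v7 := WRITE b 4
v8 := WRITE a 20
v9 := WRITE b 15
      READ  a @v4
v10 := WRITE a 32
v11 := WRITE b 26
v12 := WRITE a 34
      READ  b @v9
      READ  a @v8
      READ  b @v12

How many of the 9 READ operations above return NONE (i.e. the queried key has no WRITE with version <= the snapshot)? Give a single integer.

Answer: 0

Derivation:
v1: WRITE a=9  (a history now [(1, 9)])
v2: WRITE b=31  (b history now [(2, 31)])
v3: WRITE b=6  (b history now [(2, 31), (3, 6)])
READ a @v3: history=[(1, 9)] -> pick v1 -> 9
v4: WRITE a=21  (a history now [(1, 9), (4, 21)])
v5: WRITE a=30  (a history now [(1, 9), (4, 21), (5, 30)])
v6: WRITE b=28  (b history now [(2, 31), (3, 6), (6, 28)])
READ b @v3: history=[(2, 31), (3, 6), (6, 28)] -> pick v3 -> 6
READ b @v6: history=[(2, 31), (3, 6), (6, 28)] -> pick v6 -> 28
READ a @v3: history=[(1, 9), (4, 21), (5, 30)] -> pick v1 -> 9
READ b @v2: history=[(2, 31), (3, 6), (6, 28)] -> pick v2 -> 31
v7: WRITE b=4  (b history now [(2, 31), (3, 6), (6, 28), (7, 4)])
v8: WRITE a=20  (a history now [(1, 9), (4, 21), (5, 30), (8, 20)])
v9: WRITE b=15  (b history now [(2, 31), (3, 6), (6, 28), (7, 4), (9, 15)])
READ a @v4: history=[(1, 9), (4, 21), (5, 30), (8, 20)] -> pick v4 -> 21
v10: WRITE a=32  (a history now [(1, 9), (4, 21), (5, 30), (8, 20), (10, 32)])
v11: WRITE b=26  (b history now [(2, 31), (3, 6), (6, 28), (7, 4), (9, 15), (11, 26)])
v12: WRITE a=34  (a history now [(1, 9), (4, 21), (5, 30), (8, 20), (10, 32), (12, 34)])
READ b @v9: history=[(2, 31), (3, 6), (6, 28), (7, 4), (9, 15), (11, 26)] -> pick v9 -> 15
READ a @v8: history=[(1, 9), (4, 21), (5, 30), (8, 20), (10, 32), (12, 34)] -> pick v8 -> 20
READ b @v12: history=[(2, 31), (3, 6), (6, 28), (7, 4), (9, 15), (11, 26)] -> pick v11 -> 26
Read results in order: ['9', '6', '28', '9', '31', '21', '15', '20', '26']
NONE count = 0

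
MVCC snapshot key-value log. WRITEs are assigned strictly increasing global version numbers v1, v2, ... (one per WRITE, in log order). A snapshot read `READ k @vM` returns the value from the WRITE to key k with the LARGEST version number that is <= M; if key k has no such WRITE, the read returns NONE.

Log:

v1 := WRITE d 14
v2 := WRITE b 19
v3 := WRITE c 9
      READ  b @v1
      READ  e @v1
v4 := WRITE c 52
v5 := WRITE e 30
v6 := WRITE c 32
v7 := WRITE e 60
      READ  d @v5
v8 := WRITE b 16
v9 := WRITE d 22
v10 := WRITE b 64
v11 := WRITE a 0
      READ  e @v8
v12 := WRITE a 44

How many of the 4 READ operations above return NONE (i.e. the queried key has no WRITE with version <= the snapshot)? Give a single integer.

v1: WRITE d=14  (d history now [(1, 14)])
v2: WRITE b=19  (b history now [(2, 19)])
v3: WRITE c=9  (c history now [(3, 9)])
READ b @v1: history=[(2, 19)] -> no version <= 1 -> NONE
READ e @v1: history=[] -> no version <= 1 -> NONE
v4: WRITE c=52  (c history now [(3, 9), (4, 52)])
v5: WRITE e=30  (e history now [(5, 30)])
v6: WRITE c=32  (c history now [(3, 9), (4, 52), (6, 32)])
v7: WRITE e=60  (e history now [(5, 30), (7, 60)])
READ d @v5: history=[(1, 14)] -> pick v1 -> 14
v8: WRITE b=16  (b history now [(2, 19), (8, 16)])
v9: WRITE d=22  (d history now [(1, 14), (9, 22)])
v10: WRITE b=64  (b history now [(2, 19), (8, 16), (10, 64)])
v11: WRITE a=0  (a history now [(11, 0)])
READ e @v8: history=[(5, 30), (7, 60)] -> pick v7 -> 60
v12: WRITE a=44  (a history now [(11, 0), (12, 44)])
Read results in order: ['NONE', 'NONE', '14', '60']
NONE count = 2

Answer: 2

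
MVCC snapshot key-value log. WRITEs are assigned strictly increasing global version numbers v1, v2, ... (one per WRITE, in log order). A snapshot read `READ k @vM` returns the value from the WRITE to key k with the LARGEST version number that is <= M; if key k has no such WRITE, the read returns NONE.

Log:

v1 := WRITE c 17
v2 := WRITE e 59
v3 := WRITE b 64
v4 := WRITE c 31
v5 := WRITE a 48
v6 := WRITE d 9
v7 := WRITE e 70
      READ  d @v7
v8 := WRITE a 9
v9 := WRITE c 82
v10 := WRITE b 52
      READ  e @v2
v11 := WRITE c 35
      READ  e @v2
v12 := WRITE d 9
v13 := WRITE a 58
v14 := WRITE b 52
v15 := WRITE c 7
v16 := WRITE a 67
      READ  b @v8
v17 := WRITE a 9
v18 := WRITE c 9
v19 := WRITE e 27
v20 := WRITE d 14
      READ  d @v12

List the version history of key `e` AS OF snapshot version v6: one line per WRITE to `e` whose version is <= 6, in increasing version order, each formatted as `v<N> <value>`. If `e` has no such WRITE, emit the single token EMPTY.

Scan writes for key=e with version <= 6:
  v1 WRITE c 17 -> skip
  v2 WRITE e 59 -> keep
  v3 WRITE b 64 -> skip
  v4 WRITE c 31 -> skip
  v5 WRITE a 48 -> skip
  v6 WRITE d 9 -> skip
  v7 WRITE e 70 -> drop (> snap)
  v8 WRITE a 9 -> skip
  v9 WRITE c 82 -> skip
  v10 WRITE b 52 -> skip
  v11 WRITE c 35 -> skip
  v12 WRITE d 9 -> skip
  v13 WRITE a 58 -> skip
  v14 WRITE b 52 -> skip
  v15 WRITE c 7 -> skip
  v16 WRITE a 67 -> skip
  v17 WRITE a 9 -> skip
  v18 WRITE c 9 -> skip
  v19 WRITE e 27 -> drop (> snap)
  v20 WRITE d 14 -> skip
Collected: [(2, 59)]

Answer: v2 59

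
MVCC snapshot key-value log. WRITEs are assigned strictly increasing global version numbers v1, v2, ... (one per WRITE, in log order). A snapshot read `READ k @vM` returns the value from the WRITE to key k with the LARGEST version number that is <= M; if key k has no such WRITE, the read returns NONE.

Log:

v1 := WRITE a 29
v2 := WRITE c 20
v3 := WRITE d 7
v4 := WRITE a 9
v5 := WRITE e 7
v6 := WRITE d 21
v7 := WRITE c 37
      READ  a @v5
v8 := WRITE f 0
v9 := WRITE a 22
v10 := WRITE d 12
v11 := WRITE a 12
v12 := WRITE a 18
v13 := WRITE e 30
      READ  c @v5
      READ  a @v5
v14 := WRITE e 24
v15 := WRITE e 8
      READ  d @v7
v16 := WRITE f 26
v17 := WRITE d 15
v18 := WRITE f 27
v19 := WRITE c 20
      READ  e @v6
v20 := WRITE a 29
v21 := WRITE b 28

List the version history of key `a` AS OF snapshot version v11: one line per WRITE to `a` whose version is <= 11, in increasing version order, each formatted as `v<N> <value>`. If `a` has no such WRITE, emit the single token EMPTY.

Answer: v1 29
v4 9
v9 22
v11 12

Derivation:
Scan writes for key=a with version <= 11:
  v1 WRITE a 29 -> keep
  v2 WRITE c 20 -> skip
  v3 WRITE d 7 -> skip
  v4 WRITE a 9 -> keep
  v5 WRITE e 7 -> skip
  v6 WRITE d 21 -> skip
  v7 WRITE c 37 -> skip
  v8 WRITE f 0 -> skip
  v9 WRITE a 22 -> keep
  v10 WRITE d 12 -> skip
  v11 WRITE a 12 -> keep
  v12 WRITE a 18 -> drop (> snap)
  v13 WRITE e 30 -> skip
  v14 WRITE e 24 -> skip
  v15 WRITE e 8 -> skip
  v16 WRITE f 26 -> skip
  v17 WRITE d 15 -> skip
  v18 WRITE f 27 -> skip
  v19 WRITE c 20 -> skip
  v20 WRITE a 29 -> drop (> snap)
  v21 WRITE b 28 -> skip
Collected: [(1, 29), (4, 9), (9, 22), (11, 12)]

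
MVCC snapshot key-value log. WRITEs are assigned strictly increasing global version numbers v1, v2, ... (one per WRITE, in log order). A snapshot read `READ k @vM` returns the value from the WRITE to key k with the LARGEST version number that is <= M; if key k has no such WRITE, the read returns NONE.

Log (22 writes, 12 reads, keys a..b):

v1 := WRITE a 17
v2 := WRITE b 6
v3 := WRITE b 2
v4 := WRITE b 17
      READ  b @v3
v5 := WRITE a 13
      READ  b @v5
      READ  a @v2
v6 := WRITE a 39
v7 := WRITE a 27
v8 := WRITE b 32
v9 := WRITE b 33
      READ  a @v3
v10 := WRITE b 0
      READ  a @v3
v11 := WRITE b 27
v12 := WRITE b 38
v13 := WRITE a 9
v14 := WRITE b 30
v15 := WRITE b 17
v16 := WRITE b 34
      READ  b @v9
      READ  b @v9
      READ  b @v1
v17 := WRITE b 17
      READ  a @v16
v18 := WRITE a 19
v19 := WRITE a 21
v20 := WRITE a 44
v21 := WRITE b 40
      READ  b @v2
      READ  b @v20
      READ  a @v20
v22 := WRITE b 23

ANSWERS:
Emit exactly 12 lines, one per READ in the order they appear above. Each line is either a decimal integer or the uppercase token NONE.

Answer: 2
17
17
17
17
33
33
NONE
9
6
17
44

Derivation:
v1: WRITE a=17  (a history now [(1, 17)])
v2: WRITE b=6  (b history now [(2, 6)])
v3: WRITE b=2  (b history now [(2, 6), (3, 2)])
v4: WRITE b=17  (b history now [(2, 6), (3, 2), (4, 17)])
READ b @v3: history=[(2, 6), (3, 2), (4, 17)] -> pick v3 -> 2
v5: WRITE a=13  (a history now [(1, 17), (5, 13)])
READ b @v5: history=[(2, 6), (3, 2), (4, 17)] -> pick v4 -> 17
READ a @v2: history=[(1, 17), (5, 13)] -> pick v1 -> 17
v6: WRITE a=39  (a history now [(1, 17), (5, 13), (6, 39)])
v7: WRITE a=27  (a history now [(1, 17), (5, 13), (6, 39), (7, 27)])
v8: WRITE b=32  (b history now [(2, 6), (3, 2), (4, 17), (8, 32)])
v9: WRITE b=33  (b history now [(2, 6), (3, 2), (4, 17), (8, 32), (9, 33)])
READ a @v3: history=[(1, 17), (5, 13), (6, 39), (7, 27)] -> pick v1 -> 17
v10: WRITE b=0  (b history now [(2, 6), (3, 2), (4, 17), (8, 32), (9, 33), (10, 0)])
READ a @v3: history=[(1, 17), (5, 13), (6, 39), (7, 27)] -> pick v1 -> 17
v11: WRITE b=27  (b history now [(2, 6), (3, 2), (4, 17), (8, 32), (9, 33), (10, 0), (11, 27)])
v12: WRITE b=38  (b history now [(2, 6), (3, 2), (4, 17), (8, 32), (9, 33), (10, 0), (11, 27), (12, 38)])
v13: WRITE a=9  (a history now [(1, 17), (5, 13), (6, 39), (7, 27), (13, 9)])
v14: WRITE b=30  (b history now [(2, 6), (3, 2), (4, 17), (8, 32), (9, 33), (10, 0), (11, 27), (12, 38), (14, 30)])
v15: WRITE b=17  (b history now [(2, 6), (3, 2), (4, 17), (8, 32), (9, 33), (10, 0), (11, 27), (12, 38), (14, 30), (15, 17)])
v16: WRITE b=34  (b history now [(2, 6), (3, 2), (4, 17), (8, 32), (9, 33), (10, 0), (11, 27), (12, 38), (14, 30), (15, 17), (16, 34)])
READ b @v9: history=[(2, 6), (3, 2), (4, 17), (8, 32), (9, 33), (10, 0), (11, 27), (12, 38), (14, 30), (15, 17), (16, 34)] -> pick v9 -> 33
READ b @v9: history=[(2, 6), (3, 2), (4, 17), (8, 32), (9, 33), (10, 0), (11, 27), (12, 38), (14, 30), (15, 17), (16, 34)] -> pick v9 -> 33
READ b @v1: history=[(2, 6), (3, 2), (4, 17), (8, 32), (9, 33), (10, 0), (11, 27), (12, 38), (14, 30), (15, 17), (16, 34)] -> no version <= 1 -> NONE
v17: WRITE b=17  (b history now [(2, 6), (3, 2), (4, 17), (8, 32), (9, 33), (10, 0), (11, 27), (12, 38), (14, 30), (15, 17), (16, 34), (17, 17)])
READ a @v16: history=[(1, 17), (5, 13), (6, 39), (7, 27), (13, 9)] -> pick v13 -> 9
v18: WRITE a=19  (a history now [(1, 17), (5, 13), (6, 39), (7, 27), (13, 9), (18, 19)])
v19: WRITE a=21  (a history now [(1, 17), (5, 13), (6, 39), (7, 27), (13, 9), (18, 19), (19, 21)])
v20: WRITE a=44  (a history now [(1, 17), (5, 13), (6, 39), (7, 27), (13, 9), (18, 19), (19, 21), (20, 44)])
v21: WRITE b=40  (b history now [(2, 6), (3, 2), (4, 17), (8, 32), (9, 33), (10, 0), (11, 27), (12, 38), (14, 30), (15, 17), (16, 34), (17, 17), (21, 40)])
READ b @v2: history=[(2, 6), (3, 2), (4, 17), (8, 32), (9, 33), (10, 0), (11, 27), (12, 38), (14, 30), (15, 17), (16, 34), (17, 17), (21, 40)] -> pick v2 -> 6
READ b @v20: history=[(2, 6), (3, 2), (4, 17), (8, 32), (9, 33), (10, 0), (11, 27), (12, 38), (14, 30), (15, 17), (16, 34), (17, 17), (21, 40)] -> pick v17 -> 17
READ a @v20: history=[(1, 17), (5, 13), (6, 39), (7, 27), (13, 9), (18, 19), (19, 21), (20, 44)] -> pick v20 -> 44
v22: WRITE b=23  (b history now [(2, 6), (3, 2), (4, 17), (8, 32), (9, 33), (10, 0), (11, 27), (12, 38), (14, 30), (15, 17), (16, 34), (17, 17), (21, 40), (22, 23)])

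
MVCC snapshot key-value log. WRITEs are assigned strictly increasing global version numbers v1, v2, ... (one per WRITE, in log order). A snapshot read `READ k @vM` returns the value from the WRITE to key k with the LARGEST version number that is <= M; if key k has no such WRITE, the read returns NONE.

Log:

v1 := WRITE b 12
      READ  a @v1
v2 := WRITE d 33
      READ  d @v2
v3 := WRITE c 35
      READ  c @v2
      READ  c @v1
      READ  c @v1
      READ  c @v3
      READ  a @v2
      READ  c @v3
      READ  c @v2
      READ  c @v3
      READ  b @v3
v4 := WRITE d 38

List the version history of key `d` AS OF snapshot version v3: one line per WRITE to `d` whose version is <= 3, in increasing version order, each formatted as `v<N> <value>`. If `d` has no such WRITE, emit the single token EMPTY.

Answer: v2 33

Derivation:
Scan writes for key=d with version <= 3:
  v1 WRITE b 12 -> skip
  v2 WRITE d 33 -> keep
  v3 WRITE c 35 -> skip
  v4 WRITE d 38 -> drop (> snap)
Collected: [(2, 33)]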